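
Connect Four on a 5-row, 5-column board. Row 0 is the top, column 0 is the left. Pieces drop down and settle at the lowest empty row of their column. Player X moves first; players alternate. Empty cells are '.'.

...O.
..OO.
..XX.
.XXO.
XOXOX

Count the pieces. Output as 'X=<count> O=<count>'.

X=7 O=6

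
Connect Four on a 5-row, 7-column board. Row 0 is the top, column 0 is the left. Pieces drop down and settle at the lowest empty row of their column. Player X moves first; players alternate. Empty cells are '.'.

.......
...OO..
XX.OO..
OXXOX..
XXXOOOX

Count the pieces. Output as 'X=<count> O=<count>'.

X=9 O=9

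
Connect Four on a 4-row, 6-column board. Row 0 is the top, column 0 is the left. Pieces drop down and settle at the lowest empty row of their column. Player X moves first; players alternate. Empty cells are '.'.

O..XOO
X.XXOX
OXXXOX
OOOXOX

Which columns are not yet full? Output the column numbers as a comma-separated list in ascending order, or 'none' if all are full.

Answer: 1,2

Derivation:
col 0: top cell = 'O' → FULL
col 1: top cell = '.' → open
col 2: top cell = '.' → open
col 3: top cell = 'X' → FULL
col 4: top cell = 'O' → FULL
col 5: top cell = 'O' → FULL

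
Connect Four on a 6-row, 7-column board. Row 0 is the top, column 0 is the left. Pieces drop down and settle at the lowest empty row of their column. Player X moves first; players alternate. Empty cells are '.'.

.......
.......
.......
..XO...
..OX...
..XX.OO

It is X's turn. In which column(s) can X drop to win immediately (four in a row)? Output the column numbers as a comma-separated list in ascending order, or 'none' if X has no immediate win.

col 0: drop X → no win
col 1: drop X → no win
col 2: drop X → no win
col 3: drop X → no win
col 4: drop X → no win
col 5: drop X → no win
col 6: drop X → no win

Answer: none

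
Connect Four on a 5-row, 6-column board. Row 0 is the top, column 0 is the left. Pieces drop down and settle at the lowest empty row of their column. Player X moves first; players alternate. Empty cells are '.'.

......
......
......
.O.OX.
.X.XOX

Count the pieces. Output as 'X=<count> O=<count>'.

X=4 O=3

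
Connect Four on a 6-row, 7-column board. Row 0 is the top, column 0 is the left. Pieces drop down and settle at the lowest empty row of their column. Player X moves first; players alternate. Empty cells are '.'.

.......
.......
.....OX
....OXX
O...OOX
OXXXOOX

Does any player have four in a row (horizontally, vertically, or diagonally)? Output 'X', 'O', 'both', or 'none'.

X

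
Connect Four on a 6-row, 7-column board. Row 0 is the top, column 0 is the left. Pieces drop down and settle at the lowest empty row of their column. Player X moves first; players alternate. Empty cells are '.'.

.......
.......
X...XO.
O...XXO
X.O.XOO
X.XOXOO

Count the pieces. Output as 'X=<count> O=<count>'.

X=9 O=9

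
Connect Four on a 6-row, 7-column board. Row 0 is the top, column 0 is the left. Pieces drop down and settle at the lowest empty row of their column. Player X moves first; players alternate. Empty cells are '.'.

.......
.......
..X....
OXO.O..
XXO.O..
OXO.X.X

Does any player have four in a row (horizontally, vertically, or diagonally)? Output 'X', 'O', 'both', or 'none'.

none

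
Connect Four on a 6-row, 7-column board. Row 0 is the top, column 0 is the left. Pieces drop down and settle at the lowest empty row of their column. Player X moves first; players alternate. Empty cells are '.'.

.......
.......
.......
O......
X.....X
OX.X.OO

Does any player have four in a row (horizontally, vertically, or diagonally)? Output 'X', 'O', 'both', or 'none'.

none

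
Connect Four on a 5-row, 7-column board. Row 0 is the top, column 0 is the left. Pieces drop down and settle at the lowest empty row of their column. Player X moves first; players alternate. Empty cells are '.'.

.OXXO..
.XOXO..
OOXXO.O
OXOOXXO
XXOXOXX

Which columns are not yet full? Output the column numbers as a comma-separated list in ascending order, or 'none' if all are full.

Answer: 0,5,6

Derivation:
col 0: top cell = '.' → open
col 1: top cell = 'O' → FULL
col 2: top cell = 'X' → FULL
col 3: top cell = 'X' → FULL
col 4: top cell = 'O' → FULL
col 5: top cell = '.' → open
col 6: top cell = '.' → open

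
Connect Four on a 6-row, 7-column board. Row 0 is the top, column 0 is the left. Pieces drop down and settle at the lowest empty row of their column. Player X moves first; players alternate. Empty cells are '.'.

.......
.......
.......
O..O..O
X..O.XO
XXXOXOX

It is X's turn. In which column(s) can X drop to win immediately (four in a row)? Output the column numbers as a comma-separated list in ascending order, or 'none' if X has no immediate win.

Answer: none

Derivation:
col 0: drop X → no win
col 1: drop X → no win
col 2: drop X → no win
col 3: drop X → no win
col 4: drop X → no win
col 5: drop X → no win
col 6: drop X → no win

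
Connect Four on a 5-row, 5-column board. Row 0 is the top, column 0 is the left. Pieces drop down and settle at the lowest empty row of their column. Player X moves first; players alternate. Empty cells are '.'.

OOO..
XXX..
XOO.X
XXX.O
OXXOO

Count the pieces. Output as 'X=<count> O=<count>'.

X=10 O=9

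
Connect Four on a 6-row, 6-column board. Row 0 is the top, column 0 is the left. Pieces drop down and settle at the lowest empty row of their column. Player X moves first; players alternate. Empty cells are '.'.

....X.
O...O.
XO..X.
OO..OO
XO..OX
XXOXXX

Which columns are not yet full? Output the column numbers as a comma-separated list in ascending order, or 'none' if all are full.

Answer: 0,1,2,3,5

Derivation:
col 0: top cell = '.' → open
col 1: top cell = '.' → open
col 2: top cell = '.' → open
col 3: top cell = '.' → open
col 4: top cell = 'X' → FULL
col 5: top cell = '.' → open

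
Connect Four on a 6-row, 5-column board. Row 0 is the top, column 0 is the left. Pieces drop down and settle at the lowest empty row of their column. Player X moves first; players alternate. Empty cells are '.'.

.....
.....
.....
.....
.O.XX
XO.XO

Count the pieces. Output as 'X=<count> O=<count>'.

X=4 O=3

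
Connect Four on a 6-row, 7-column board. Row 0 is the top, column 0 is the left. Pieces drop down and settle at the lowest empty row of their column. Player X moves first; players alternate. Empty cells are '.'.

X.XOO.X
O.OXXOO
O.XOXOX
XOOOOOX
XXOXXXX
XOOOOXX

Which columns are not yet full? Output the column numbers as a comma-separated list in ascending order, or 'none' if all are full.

col 0: top cell = 'X' → FULL
col 1: top cell = '.' → open
col 2: top cell = 'X' → FULL
col 3: top cell = 'O' → FULL
col 4: top cell = 'O' → FULL
col 5: top cell = '.' → open
col 6: top cell = 'X' → FULL

Answer: 1,5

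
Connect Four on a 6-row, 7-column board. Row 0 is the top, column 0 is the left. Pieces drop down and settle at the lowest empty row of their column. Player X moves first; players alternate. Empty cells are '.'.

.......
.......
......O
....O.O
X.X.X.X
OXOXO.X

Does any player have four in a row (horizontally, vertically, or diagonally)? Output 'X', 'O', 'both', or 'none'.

none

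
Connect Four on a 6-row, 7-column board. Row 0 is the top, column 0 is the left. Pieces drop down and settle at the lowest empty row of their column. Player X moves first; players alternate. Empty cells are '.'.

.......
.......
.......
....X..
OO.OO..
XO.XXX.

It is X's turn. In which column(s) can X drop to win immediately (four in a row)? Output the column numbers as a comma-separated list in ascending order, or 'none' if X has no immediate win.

col 0: drop X → no win
col 1: drop X → no win
col 2: drop X → WIN!
col 3: drop X → no win
col 4: drop X → no win
col 5: drop X → no win
col 6: drop X → WIN!

Answer: 2,6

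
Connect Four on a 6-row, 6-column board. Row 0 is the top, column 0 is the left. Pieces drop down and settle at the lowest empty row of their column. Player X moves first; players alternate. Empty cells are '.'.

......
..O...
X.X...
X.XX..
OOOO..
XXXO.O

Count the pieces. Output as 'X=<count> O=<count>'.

X=8 O=7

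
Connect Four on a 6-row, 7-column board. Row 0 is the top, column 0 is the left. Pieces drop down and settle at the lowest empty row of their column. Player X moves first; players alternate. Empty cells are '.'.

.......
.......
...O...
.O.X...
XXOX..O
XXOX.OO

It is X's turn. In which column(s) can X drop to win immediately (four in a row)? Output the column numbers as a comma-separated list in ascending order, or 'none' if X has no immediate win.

col 0: drop X → no win
col 1: drop X → no win
col 2: drop X → no win
col 3: drop X → no win
col 4: drop X → no win
col 5: drop X → no win
col 6: drop X → no win

Answer: none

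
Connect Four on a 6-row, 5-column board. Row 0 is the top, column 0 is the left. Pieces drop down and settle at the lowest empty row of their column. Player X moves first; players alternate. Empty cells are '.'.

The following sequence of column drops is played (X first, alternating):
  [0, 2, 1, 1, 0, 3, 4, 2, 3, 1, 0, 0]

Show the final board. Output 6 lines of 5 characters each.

Move 1: X drops in col 0, lands at row 5
Move 2: O drops in col 2, lands at row 5
Move 3: X drops in col 1, lands at row 5
Move 4: O drops in col 1, lands at row 4
Move 5: X drops in col 0, lands at row 4
Move 6: O drops in col 3, lands at row 5
Move 7: X drops in col 4, lands at row 5
Move 8: O drops in col 2, lands at row 4
Move 9: X drops in col 3, lands at row 4
Move 10: O drops in col 1, lands at row 3
Move 11: X drops in col 0, lands at row 3
Move 12: O drops in col 0, lands at row 2

Answer: .....
.....
O....
XO...
XOOX.
XXOOX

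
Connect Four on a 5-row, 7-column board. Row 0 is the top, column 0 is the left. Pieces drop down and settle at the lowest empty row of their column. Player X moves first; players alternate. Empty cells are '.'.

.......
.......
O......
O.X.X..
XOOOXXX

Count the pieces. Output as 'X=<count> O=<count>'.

X=6 O=5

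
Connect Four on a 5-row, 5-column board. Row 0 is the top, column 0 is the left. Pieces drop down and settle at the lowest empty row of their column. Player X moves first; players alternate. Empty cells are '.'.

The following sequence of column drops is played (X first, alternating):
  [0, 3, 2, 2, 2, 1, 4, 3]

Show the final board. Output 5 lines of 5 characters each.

Answer: .....
.....
..X..
..OO.
XOXOX

Derivation:
Move 1: X drops in col 0, lands at row 4
Move 2: O drops in col 3, lands at row 4
Move 3: X drops in col 2, lands at row 4
Move 4: O drops in col 2, lands at row 3
Move 5: X drops in col 2, lands at row 2
Move 6: O drops in col 1, lands at row 4
Move 7: X drops in col 4, lands at row 4
Move 8: O drops in col 3, lands at row 3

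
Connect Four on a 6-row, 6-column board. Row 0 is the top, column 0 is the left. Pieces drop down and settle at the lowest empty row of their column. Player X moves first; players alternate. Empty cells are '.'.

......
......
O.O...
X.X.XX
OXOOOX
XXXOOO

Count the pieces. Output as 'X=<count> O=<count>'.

X=9 O=9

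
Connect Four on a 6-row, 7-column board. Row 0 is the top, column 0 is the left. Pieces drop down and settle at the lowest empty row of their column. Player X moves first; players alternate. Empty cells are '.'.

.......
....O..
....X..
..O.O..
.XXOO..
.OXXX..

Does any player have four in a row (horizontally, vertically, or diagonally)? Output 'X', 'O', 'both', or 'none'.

none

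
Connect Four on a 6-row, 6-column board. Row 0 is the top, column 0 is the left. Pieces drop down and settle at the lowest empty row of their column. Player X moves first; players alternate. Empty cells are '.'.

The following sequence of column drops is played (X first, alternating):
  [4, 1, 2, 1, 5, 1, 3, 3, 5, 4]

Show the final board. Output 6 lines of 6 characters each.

Move 1: X drops in col 4, lands at row 5
Move 2: O drops in col 1, lands at row 5
Move 3: X drops in col 2, lands at row 5
Move 4: O drops in col 1, lands at row 4
Move 5: X drops in col 5, lands at row 5
Move 6: O drops in col 1, lands at row 3
Move 7: X drops in col 3, lands at row 5
Move 8: O drops in col 3, lands at row 4
Move 9: X drops in col 5, lands at row 4
Move 10: O drops in col 4, lands at row 4

Answer: ......
......
......
.O....
.O.OOX
.OXXXX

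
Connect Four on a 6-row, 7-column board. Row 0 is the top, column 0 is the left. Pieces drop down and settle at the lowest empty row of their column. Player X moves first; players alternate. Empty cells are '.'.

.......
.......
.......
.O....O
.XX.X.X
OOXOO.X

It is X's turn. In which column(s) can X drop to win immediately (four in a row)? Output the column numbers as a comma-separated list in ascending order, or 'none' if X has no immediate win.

col 0: drop X → no win
col 1: drop X → no win
col 2: drop X → no win
col 3: drop X → WIN!
col 4: drop X → no win
col 5: drop X → no win
col 6: drop X → no win

Answer: 3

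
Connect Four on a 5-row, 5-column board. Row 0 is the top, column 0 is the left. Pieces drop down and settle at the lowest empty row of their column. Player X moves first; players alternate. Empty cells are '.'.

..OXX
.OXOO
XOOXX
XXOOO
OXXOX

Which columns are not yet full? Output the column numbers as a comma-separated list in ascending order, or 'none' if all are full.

Answer: 0,1

Derivation:
col 0: top cell = '.' → open
col 1: top cell = '.' → open
col 2: top cell = 'O' → FULL
col 3: top cell = 'X' → FULL
col 4: top cell = 'X' → FULL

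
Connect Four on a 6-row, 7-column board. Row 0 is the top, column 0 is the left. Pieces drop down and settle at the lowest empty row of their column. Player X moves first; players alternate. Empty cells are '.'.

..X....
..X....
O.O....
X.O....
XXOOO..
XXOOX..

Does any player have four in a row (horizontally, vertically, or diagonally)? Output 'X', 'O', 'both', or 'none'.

O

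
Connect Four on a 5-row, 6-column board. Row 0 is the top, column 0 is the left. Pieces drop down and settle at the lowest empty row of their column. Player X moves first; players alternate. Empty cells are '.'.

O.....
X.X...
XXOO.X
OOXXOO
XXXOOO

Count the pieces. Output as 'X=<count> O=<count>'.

X=10 O=10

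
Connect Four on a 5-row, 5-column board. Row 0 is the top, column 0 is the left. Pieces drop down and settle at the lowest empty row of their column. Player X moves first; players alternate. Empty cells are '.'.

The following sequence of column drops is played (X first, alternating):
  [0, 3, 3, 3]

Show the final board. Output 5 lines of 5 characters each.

Answer: .....
.....
...O.
...X.
X..O.

Derivation:
Move 1: X drops in col 0, lands at row 4
Move 2: O drops in col 3, lands at row 4
Move 3: X drops in col 3, lands at row 3
Move 4: O drops in col 3, lands at row 2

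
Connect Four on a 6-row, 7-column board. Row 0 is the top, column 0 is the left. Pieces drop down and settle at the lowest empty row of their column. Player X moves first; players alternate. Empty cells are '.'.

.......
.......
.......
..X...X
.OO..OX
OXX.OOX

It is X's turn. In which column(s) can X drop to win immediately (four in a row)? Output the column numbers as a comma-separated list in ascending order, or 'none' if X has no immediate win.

Answer: 6

Derivation:
col 0: drop X → no win
col 1: drop X → no win
col 2: drop X → no win
col 3: drop X → no win
col 4: drop X → no win
col 5: drop X → no win
col 6: drop X → WIN!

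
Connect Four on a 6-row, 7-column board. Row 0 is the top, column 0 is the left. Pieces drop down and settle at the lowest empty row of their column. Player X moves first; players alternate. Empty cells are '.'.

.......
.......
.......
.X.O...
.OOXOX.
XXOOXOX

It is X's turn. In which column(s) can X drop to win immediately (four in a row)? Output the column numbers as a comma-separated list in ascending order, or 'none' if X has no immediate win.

col 0: drop X → no win
col 1: drop X → no win
col 2: drop X → no win
col 3: drop X → no win
col 4: drop X → no win
col 5: drop X → no win
col 6: drop X → no win

Answer: none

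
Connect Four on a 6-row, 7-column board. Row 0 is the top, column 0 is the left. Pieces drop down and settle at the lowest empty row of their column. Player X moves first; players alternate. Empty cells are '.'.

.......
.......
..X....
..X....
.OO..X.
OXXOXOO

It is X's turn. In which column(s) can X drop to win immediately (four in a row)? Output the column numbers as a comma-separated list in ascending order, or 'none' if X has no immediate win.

col 0: drop X → no win
col 1: drop X → no win
col 2: drop X → no win
col 3: drop X → no win
col 4: drop X → no win
col 5: drop X → no win
col 6: drop X → no win

Answer: none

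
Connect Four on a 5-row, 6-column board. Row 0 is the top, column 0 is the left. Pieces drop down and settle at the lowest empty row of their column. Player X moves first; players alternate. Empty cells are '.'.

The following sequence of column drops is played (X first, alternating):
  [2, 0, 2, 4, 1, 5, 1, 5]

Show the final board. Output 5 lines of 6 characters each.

Move 1: X drops in col 2, lands at row 4
Move 2: O drops in col 0, lands at row 4
Move 3: X drops in col 2, lands at row 3
Move 4: O drops in col 4, lands at row 4
Move 5: X drops in col 1, lands at row 4
Move 6: O drops in col 5, lands at row 4
Move 7: X drops in col 1, lands at row 3
Move 8: O drops in col 5, lands at row 3

Answer: ......
......
......
.XX..O
OXX.OO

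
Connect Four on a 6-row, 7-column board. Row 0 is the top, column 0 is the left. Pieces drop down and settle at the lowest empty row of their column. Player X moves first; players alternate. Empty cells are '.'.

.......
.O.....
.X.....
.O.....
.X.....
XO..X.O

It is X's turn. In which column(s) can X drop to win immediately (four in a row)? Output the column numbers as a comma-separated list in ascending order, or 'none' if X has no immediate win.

Answer: none

Derivation:
col 0: drop X → no win
col 1: drop X → no win
col 2: drop X → no win
col 3: drop X → no win
col 4: drop X → no win
col 5: drop X → no win
col 6: drop X → no win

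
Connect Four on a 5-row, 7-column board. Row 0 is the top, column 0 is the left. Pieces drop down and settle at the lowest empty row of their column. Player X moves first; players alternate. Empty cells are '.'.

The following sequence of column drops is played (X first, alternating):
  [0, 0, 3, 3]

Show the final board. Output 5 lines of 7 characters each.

Move 1: X drops in col 0, lands at row 4
Move 2: O drops in col 0, lands at row 3
Move 3: X drops in col 3, lands at row 4
Move 4: O drops in col 3, lands at row 3

Answer: .......
.......
.......
O..O...
X..X...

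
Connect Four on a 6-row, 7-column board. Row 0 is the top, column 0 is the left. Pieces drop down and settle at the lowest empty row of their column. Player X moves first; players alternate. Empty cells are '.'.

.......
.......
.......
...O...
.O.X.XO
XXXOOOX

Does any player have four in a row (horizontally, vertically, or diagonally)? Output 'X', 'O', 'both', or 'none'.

none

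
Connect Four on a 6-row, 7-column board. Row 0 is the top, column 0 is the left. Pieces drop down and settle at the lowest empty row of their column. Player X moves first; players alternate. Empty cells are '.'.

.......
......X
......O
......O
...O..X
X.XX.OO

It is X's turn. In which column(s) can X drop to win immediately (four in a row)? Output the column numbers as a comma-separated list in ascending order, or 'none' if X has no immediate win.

Answer: 1

Derivation:
col 0: drop X → no win
col 1: drop X → WIN!
col 2: drop X → no win
col 3: drop X → no win
col 4: drop X → no win
col 5: drop X → no win
col 6: drop X → no win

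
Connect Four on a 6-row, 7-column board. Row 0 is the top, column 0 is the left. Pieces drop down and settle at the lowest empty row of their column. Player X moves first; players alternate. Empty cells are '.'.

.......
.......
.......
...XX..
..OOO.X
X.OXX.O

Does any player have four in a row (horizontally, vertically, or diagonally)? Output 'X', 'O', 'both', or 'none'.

none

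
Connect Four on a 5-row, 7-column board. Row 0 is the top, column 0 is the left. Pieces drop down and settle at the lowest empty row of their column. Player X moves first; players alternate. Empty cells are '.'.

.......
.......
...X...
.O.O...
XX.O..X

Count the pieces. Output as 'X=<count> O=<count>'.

X=4 O=3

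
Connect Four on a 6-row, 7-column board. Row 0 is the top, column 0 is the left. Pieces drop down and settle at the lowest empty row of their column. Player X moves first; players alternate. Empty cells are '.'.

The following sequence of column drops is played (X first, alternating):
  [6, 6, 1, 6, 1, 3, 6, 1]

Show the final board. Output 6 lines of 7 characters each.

Move 1: X drops in col 6, lands at row 5
Move 2: O drops in col 6, lands at row 4
Move 3: X drops in col 1, lands at row 5
Move 4: O drops in col 6, lands at row 3
Move 5: X drops in col 1, lands at row 4
Move 6: O drops in col 3, lands at row 5
Move 7: X drops in col 6, lands at row 2
Move 8: O drops in col 1, lands at row 3

Answer: .......
.......
......X
.O....O
.X....O
.X.O..X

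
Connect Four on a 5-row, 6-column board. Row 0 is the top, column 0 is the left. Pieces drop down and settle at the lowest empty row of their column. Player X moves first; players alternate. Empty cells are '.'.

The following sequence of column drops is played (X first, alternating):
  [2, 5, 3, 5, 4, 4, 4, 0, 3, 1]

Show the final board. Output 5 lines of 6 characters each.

Answer: ......
......
....X.
...XOO
OOXXXO

Derivation:
Move 1: X drops in col 2, lands at row 4
Move 2: O drops in col 5, lands at row 4
Move 3: X drops in col 3, lands at row 4
Move 4: O drops in col 5, lands at row 3
Move 5: X drops in col 4, lands at row 4
Move 6: O drops in col 4, lands at row 3
Move 7: X drops in col 4, lands at row 2
Move 8: O drops in col 0, lands at row 4
Move 9: X drops in col 3, lands at row 3
Move 10: O drops in col 1, lands at row 4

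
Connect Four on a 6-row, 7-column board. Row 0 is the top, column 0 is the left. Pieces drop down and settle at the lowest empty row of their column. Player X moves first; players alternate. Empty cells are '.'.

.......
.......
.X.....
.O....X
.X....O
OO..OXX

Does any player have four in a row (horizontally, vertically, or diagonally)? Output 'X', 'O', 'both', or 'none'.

none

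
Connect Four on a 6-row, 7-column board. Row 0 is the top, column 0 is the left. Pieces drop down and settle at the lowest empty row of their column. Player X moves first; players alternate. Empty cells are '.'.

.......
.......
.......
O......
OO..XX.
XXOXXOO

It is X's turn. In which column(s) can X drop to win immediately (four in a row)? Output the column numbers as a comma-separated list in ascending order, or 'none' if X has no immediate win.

col 0: drop X → no win
col 1: drop X → no win
col 2: drop X → no win
col 3: drop X → no win
col 4: drop X → no win
col 5: drop X → no win
col 6: drop X → no win

Answer: none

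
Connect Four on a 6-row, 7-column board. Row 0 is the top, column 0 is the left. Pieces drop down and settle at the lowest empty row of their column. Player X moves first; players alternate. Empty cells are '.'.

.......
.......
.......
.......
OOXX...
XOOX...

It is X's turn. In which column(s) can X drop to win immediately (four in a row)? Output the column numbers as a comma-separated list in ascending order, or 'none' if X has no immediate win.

Answer: none

Derivation:
col 0: drop X → no win
col 1: drop X → no win
col 2: drop X → no win
col 3: drop X → no win
col 4: drop X → no win
col 5: drop X → no win
col 6: drop X → no win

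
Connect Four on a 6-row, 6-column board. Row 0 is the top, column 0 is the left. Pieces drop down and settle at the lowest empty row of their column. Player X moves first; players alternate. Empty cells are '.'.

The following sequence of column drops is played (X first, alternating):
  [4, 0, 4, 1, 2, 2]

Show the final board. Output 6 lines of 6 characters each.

Answer: ......
......
......
......
..O.X.
OOX.X.

Derivation:
Move 1: X drops in col 4, lands at row 5
Move 2: O drops in col 0, lands at row 5
Move 3: X drops in col 4, lands at row 4
Move 4: O drops in col 1, lands at row 5
Move 5: X drops in col 2, lands at row 5
Move 6: O drops in col 2, lands at row 4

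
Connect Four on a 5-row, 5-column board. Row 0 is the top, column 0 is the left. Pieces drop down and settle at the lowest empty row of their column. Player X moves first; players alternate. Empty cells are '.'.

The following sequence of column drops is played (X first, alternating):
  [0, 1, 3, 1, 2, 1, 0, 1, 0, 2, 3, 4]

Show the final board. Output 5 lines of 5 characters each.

Answer: .....
.O...
XO...
XOOX.
XOXXO

Derivation:
Move 1: X drops in col 0, lands at row 4
Move 2: O drops in col 1, lands at row 4
Move 3: X drops in col 3, lands at row 4
Move 4: O drops in col 1, lands at row 3
Move 5: X drops in col 2, lands at row 4
Move 6: O drops in col 1, lands at row 2
Move 7: X drops in col 0, lands at row 3
Move 8: O drops in col 1, lands at row 1
Move 9: X drops in col 0, lands at row 2
Move 10: O drops in col 2, lands at row 3
Move 11: X drops in col 3, lands at row 3
Move 12: O drops in col 4, lands at row 4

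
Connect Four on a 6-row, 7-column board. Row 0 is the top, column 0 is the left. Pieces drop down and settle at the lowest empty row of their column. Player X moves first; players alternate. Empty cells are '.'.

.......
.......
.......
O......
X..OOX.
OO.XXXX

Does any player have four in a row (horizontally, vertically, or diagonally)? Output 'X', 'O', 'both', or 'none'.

X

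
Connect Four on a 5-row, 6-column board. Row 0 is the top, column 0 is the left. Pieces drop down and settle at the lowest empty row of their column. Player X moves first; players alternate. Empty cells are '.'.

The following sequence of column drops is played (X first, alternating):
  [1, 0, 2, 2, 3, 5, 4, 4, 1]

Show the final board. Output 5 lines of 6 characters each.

Move 1: X drops in col 1, lands at row 4
Move 2: O drops in col 0, lands at row 4
Move 3: X drops in col 2, lands at row 4
Move 4: O drops in col 2, lands at row 3
Move 5: X drops in col 3, lands at row 4
Move 6: O drops in col 5, lands at row 4
Move 7: X drops in col 4, lands at row 4
Move 8: O drops in col 4, lands at row 3
Move 9: X drops in col 1, lands at row 3

Answer: ......
......
......
.XO.O.
OXXXXO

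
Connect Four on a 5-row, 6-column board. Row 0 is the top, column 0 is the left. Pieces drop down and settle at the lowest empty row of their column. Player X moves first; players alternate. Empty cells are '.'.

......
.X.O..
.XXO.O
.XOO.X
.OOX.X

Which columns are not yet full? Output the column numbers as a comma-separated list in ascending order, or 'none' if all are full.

col 0: top cell = '.' → open
col 1: top cell = '.' → open
col 2: top cell = '.' → open
col 3: top cell = '.' → open
col 4: top cell = '.' → open
col 5: top cell = '.' → open

Answer: 0,1,2,3,4,5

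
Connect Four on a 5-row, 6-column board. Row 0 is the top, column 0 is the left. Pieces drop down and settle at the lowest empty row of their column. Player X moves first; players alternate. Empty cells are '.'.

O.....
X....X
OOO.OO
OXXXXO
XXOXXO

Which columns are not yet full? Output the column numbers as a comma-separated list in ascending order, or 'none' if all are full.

col 0: top cell = 'O' → FULL
col 1: top cell = '.' → open
col 2: top cell = '.' → open
col 3: top cell = '.' → open
col 4: top cell = '.' → open
col 5: top cell = '.' → open

Answer: 1,2,3,4,5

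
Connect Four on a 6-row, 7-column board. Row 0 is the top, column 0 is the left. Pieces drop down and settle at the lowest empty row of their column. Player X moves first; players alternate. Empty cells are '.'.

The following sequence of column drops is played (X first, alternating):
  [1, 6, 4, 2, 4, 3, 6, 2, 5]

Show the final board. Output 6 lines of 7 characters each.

Move 1: X drops in col 1, lands at row 5
Move 2: O drops in col 6, lands at row 5
Move 3: X drops in col 4, lands at row 5
Move 4: O drops in col 2, lands at row 5
Move 5: X drops in col 4, lands at row 4
Move 6: O drops in col 3, lands at row 5
Move 7: X drops in col 6, lands at row 4
Move 8: O drops in col 2, lands at row 4
Move 9: X drops in col 5, lands at row 5

Answer: .......
.......
.......
.......
..O.X.X
.XOOXXO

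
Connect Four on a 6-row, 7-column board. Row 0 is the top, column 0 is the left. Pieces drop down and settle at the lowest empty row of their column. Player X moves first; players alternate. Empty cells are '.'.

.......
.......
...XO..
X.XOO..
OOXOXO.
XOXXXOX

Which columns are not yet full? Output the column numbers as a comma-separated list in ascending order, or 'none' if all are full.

col 0: top cell = '.' → open
col 1: top cell = '.' → open
col 2: top cell = '.' → open
col 3: top cell = '.' → open
col 4: top cell = '.' → open
col 5: top cell = '.' → open
col 6: top cell = '.' → open

Answer: 0,1,2,3,4,5,6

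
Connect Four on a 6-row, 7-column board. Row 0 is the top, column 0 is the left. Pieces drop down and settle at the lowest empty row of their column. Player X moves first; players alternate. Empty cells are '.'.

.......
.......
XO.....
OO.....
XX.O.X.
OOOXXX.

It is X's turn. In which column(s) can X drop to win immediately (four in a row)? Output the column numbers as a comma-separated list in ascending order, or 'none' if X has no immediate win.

col 0: drop X → no win
col 1: drop X → no win
col 2: drop X → no win
col 3: drop X → no win
col 4: drop X → no win
col 5: drop X → no win
col 6: drop X → WIN!

Answer: 6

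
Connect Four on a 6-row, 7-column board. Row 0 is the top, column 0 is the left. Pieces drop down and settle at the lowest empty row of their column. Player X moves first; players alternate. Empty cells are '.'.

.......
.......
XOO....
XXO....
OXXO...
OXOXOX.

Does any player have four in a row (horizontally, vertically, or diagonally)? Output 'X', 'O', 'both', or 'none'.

both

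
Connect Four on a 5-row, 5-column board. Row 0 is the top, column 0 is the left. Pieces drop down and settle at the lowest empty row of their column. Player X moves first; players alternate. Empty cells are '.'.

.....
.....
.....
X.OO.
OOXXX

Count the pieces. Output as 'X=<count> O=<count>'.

X=4 O=4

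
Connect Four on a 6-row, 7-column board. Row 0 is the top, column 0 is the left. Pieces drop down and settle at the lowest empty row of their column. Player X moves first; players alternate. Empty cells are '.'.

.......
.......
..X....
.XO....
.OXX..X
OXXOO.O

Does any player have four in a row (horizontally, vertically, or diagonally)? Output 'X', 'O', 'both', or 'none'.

none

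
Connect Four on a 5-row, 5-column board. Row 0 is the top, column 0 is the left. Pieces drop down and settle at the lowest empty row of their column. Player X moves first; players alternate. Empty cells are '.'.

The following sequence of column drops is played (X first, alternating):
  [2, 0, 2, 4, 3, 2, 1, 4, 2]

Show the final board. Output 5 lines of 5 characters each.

Move 1: X drops in col 2, lands at row 4
Move 2: O drops in col 0, lands at row 4
Move 3: X drops in col 2, lands at row 3
Move 4: O drops in col 4, lands at row 4
Move 5: X drops in col 3, lands at row 4
Move 6: O drops in col 2, lands at row 2
Move 7: X drops in col 1, lands at row 4
Move 8: O drops in col 4, lands at row 3
Move 9: X drops in col 2, lands at row 1

Answer: .....
..X..
..O..
..X.O
OXXXO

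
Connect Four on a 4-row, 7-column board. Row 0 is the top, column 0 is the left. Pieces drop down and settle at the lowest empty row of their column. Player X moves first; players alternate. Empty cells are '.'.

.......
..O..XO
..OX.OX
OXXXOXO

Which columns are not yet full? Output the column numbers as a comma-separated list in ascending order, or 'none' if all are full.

Answer: 0,1,2,3,4,5,6

Derivation:
col 0: top cell = '.' → open
col 1: top cell = '.' → open
col 2: top cell = '.' → open
col 3: top cell = '.' → open
col 4: top cell = '.' → open
col 5: top cell = '.' → open
col 6: top cell = '.' → open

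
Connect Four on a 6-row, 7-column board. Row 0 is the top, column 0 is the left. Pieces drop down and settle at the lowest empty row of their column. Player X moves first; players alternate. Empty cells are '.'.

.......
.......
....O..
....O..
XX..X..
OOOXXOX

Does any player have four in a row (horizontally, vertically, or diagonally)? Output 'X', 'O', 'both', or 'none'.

none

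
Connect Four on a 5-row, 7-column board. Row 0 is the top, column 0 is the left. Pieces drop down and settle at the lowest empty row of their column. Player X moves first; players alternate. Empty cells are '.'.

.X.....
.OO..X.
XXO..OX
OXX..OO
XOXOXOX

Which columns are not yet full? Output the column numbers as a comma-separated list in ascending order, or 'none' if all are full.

Answer: 0,2,3,4,5,6

Derivation:
col 0: top cell = '.' → open
col 1: top cell = 'X' → FULL
col 2: top cell = '.' → open
col 3: top cell = '.' → open
col 4: top cell = '.' → open
col 5: top cell = '.' → open
col 6: top cell = '.' → open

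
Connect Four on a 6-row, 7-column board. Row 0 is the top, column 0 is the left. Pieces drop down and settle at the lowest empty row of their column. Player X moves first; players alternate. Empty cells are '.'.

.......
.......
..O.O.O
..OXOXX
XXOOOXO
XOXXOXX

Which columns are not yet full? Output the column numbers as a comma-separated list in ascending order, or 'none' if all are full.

Answer: 0,1,2,3,4,5,6

Derivation:
col 0: top cell = '.' → open
col 1: top cell = '.' → open
col 2: top cell = '.' → open
col 3: top cell = '.' → open
col 4: top cell = '.' → open
col 5: top cell = '.' → open
col 6: top cell = '.' → open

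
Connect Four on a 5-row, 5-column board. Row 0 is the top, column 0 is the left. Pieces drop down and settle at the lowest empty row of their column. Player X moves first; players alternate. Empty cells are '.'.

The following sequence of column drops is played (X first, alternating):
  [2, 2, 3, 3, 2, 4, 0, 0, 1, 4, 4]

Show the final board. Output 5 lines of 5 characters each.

Move 1: X drops in col 2, lands at row 4
Move 2: O drops in col 2, lands at row 3
Move 3: X drops in col 3, lands at row 4
Move 4: O drops in col 3, lands at row 3
Move 5: X drops in col 2, lands at row 2
Move 6: O drops in col 4, lands at row 4
Move 7: X drops in col 0, lands at row 4
Move 8: O drops in col 0, lands at row 3
Move 9: X drops in col 1, lands at row 4
Move 10: O drops in col 4, lands at row 3
Move 11: X drops in col 4, lands at row 2

Answer: .....
.....
..X.X
O.OOO
XXXXO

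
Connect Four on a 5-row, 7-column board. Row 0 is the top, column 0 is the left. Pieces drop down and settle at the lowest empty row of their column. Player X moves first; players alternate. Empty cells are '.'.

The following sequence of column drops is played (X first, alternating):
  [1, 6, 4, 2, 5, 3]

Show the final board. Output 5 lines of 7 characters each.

Answer: .......
.......
.......
.......
.XOOXXO

Derivation:
Move 1: X drops in col 1, lands at row 4
Move 2: O drops in col 6, lands at row 4
Move 3: X drops in col 4, lands at row 4
Move 4: O drops in col 2, lands at row 4
Move 5: X drops in col 5, lands at row 4
Move 6: O drops in col 3, lands at row 4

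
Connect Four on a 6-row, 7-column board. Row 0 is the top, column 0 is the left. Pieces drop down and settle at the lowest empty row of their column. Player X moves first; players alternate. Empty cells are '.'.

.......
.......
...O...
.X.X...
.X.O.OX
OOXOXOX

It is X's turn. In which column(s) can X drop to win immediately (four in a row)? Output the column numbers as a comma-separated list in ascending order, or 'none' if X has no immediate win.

Answer: none

Derivation:
col 0: drop X → no win
col 1: drop X → no win
col 2: drop X → no win
col 3: drop X → no win
col 4: drop X → no win
col 5: drop X → no win
col 6: drop X → no win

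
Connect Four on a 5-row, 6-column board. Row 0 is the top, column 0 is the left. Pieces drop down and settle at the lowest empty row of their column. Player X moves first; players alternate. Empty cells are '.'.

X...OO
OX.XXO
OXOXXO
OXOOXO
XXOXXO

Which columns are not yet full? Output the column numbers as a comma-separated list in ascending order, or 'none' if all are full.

col 0: top cell = 'X' → FULL
col 1: top cell = '.' → open
col 2: top cell = '.' → open
col 3: top cell = '.' → open
col 4: top cell = 'O' → FULL
col 5: top cell = 'O' → FULL

Answer: 1,2,3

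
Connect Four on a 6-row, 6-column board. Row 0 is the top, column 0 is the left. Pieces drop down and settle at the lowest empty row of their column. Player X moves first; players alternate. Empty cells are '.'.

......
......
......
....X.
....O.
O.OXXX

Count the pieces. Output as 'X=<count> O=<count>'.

X=4 O=3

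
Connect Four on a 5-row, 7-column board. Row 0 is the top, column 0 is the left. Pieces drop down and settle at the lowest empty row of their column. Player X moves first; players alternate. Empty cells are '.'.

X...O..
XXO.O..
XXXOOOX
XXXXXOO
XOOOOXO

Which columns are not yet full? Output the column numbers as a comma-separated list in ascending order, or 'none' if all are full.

col 0: top cell = 'X' → FULL
col 1: top cell = '.' → open
col 2: top cell = '.' → open
col 3: top cell = '.' → open
col 4: top cell = 'O' → FULL
col 5: top cell = '.' → open
col 6: top cell = '.' → open

Answer: 1,2,3,5,6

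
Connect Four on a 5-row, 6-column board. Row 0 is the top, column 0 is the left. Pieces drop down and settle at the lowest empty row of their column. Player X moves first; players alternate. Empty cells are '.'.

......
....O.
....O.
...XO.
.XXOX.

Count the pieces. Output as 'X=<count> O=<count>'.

X=4 O=4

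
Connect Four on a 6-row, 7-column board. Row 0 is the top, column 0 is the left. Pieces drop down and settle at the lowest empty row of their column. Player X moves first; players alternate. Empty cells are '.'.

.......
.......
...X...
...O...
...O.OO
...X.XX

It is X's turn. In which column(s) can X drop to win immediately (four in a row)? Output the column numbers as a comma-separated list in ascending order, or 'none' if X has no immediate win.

Answer: 4

Derivation:
col 0: drop X → no win
col 1: drop X → no win
col 2: drop X → no win
col 3: drop X → no win
col 4: drop X → WIN!
col 5: drop X → no win
col 6: drop X → no win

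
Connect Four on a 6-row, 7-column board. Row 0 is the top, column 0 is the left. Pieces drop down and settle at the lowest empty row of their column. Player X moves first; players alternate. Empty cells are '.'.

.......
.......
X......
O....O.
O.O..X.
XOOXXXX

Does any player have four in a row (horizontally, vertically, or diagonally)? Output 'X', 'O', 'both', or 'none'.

X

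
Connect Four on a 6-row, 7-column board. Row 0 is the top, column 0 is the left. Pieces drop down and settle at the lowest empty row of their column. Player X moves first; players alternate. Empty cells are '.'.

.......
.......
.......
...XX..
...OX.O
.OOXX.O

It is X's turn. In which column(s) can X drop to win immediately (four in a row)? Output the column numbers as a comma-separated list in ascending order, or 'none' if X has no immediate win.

col 0: drop X → no win
col 1: drop X → no win
col 2: drop X → no win
col 3: drop X → no win
col 4: drop X → WIN!
col 5: drop X → no win
col 6: drop X → no win

Answer: 4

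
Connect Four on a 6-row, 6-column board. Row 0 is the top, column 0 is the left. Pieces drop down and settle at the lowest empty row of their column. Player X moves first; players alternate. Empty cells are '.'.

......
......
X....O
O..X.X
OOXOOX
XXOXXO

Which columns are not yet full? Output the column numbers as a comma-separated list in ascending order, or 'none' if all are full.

col 0: top cell = '.' → open
col 1: top cell = '.' → open
col 2: top cell = '.' → open
col 3: top cell = '.' → open
col 4: top cell = '.' → open
col 5: top cell = '.' → open

Answer: 0,1,2,3,4,5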